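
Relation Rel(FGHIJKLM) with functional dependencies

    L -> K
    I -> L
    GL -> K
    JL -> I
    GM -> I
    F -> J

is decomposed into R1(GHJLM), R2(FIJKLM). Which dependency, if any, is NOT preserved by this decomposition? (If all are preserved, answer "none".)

GM -> I

Check GM → I: no single fragment contains all of {GIM}, and the restricted closure of {GM} across the fragments never reaches {I}.
L → K is preserved.
I → L is preserved.
GL → K is preserved.
JL → I is preserved.
F → J is preserved.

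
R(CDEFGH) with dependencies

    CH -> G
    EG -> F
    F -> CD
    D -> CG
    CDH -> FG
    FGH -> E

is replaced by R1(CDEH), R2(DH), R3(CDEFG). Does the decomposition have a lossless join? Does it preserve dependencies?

Lossless test (chase): Rows 1 and 2 agree on D; apply D→CG and equate their CG entries. Rows 1 and 3 agree on D; apply D→CG and equate their CG entries. Rows 1 and 2 agree on CDH; apply CDH→FG and equate their FG entries. Rows 1 and 2 agree on FGH; apply FGH→E and equate their E entries. Rows 1 and 3 agree on EG; apply EG→F and equate their F entries. Row 1 is now all distinguished symbols — the join is lossless.
Dependency preservation: the restricted closure of {CH} across the fragments never reaches {G}, so CH → G cannot be enforced without a join — not preserved.

lossless but not dependency-preserving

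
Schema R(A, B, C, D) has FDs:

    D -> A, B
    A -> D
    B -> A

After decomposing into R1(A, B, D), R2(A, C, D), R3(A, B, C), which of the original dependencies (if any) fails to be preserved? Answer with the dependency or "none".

none

D → A, B lies within R1.
A → D lies within R1.
B → A lies within R1.
Every dependency is enforceable on the fragments, so the decomposition is dependency-preserving.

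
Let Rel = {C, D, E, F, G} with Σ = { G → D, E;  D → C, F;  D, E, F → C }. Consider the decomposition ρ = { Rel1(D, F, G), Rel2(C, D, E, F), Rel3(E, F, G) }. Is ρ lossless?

Chase test. Columns are C, D, E, F, G; row i has aⱼ where attribute j ∈ Reli, else bᵢⱼ.
Initial tableau (one row per fragment):
  row 1: b11 a2 b13 a4 a5
  row 2: a1 a2 a3 a4 b25
  row 3: b31 b32 a3 a4 a5
Rows 1 and 3 agree on G; apply G→D, E and equate their D, E entries.
Rows 1 and 2 agree on D; apply D→C, F and equate their C, F entries.
Rows 1 and 3 agree on D; apply D→C, F and equate their C, F entries.
Row 1 is now all distinguished symbols — the join is lossless.

Yes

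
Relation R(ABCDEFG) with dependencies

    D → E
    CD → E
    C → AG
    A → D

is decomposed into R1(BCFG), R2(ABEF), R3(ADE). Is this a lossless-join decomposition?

No

Chase test. Columns are ABCDEFG; row i has aⱼ where attribute j ∈ Ri, else bᵢⱼ.
Initial tableau (one row per fragment):
  row 1: b11 a2 a3 b14 b15 a6 a7
  row 2: a1 a2 b23 b24 a5 a6 b27
  row 3: a1 b32 b33 a4 a5 b36 b37
Rows 2 and 3 agree on A; apply A→D and equate their D entries.
No row becomes fully distinguished — the join is lossy.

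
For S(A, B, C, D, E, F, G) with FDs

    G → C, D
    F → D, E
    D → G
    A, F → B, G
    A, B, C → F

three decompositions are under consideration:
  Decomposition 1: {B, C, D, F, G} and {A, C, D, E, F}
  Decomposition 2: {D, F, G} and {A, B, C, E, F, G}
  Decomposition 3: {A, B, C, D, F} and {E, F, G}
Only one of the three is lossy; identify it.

Decomposition 1: common = {C, D, F}, closure = {C, D, E, F, G} → lossy.
Decomposition 2: common = {F, G}, closure = {C, D, E, F, G} → lossless.
Decomposition 3: common = {F}, closure = {C, D, E, F, G} → lossless.

Decomposition 1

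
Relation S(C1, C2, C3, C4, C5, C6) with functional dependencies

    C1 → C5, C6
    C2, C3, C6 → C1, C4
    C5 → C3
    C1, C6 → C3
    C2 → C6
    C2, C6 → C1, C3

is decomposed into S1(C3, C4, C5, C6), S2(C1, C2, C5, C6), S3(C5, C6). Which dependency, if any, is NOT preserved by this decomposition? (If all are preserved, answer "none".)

C2, C3, C6 → C1, C4

Check C2, C3, C6 → C1, C4: no single fragment contains all of {C1, C2, C3, C4, C6}, and the restricted closure of {C2, C3, C6} across the fragments never reaches {C1, C4}.
C1 → C5, C6 is preserved.
C5 → C3 is preserved.
C1, C6 → C3 is preserved.
C2 → C6 is preserved.
C2, C6 → C1, C3 is preserved.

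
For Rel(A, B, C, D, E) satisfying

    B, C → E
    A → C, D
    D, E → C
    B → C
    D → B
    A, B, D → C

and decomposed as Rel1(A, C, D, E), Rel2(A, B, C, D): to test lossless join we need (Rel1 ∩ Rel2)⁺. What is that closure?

A, B, C, D, E

Rel1 ∩ Rel2 = {A, C, D}.
D → B applies, adding B
B, C → E applies, adding E
Closure: {A, B, C, D, E}.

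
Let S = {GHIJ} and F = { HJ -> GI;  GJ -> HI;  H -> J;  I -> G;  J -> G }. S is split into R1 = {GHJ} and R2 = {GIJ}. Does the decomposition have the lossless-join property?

Common attributes: R1 ∩ R2 = {GJ}.
Closure of {GJ}: GJ → HI applies, adding HI. So (GJ)⁺ = {GHIJ}.
This closure contains every attribute of R1, so R1 ∩ R2 → R1. The join is lossless.

Yes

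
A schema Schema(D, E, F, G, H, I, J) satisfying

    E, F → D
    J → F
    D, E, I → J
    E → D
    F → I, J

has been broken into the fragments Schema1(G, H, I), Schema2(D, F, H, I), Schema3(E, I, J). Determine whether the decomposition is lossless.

Chase test. Columns are D, E, F, G, H, I, J; row i has aⱼ where attribute j ∈ Schemai, else bᵢⱼ.
Initial tableau (one row per fragment):
  row 1: b11 b12 b13 a4 a5 a6 b17
  row 2: a1 b22 a3 b24 a5 a6 b27
  row 3: b31 a2 b33 b34 b35 a6 a7
No row becomes fully distinguished — the join is lossy.

No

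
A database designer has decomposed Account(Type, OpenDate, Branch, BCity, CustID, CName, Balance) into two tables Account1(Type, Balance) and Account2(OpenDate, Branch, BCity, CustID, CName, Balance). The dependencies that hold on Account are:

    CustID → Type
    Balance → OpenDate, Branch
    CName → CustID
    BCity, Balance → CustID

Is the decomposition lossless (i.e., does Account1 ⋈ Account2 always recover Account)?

No

Common attributes: Account1 ∩ Account2 = {Balance}.
Closure of {Balance}: Balance → OpenDate, Branch applies, adding OpenDate, Branch. So (Balance)⁺ = {OpenDate, Branch, Balance}.
The closure contains neither all of Account1 = {Type, Balance} nor all of Account2 = {OpenDate, Branch, BCity, CustID, CName, Balance}, so the common attributes are not a superkey of either fragment. The join is lossy.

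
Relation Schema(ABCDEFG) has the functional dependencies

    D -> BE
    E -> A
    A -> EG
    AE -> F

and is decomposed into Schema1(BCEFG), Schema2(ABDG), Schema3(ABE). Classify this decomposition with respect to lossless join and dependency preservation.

Lossless test (chase): Rows 1 and 3 agree on E; apply E→A and equate their A entries. Rows 1 and 2 agree on A; apply A→EG and equate their EG entries. Rows 1 and 3 agree on A; apply A→EG and equate their EG entries. Rows 1 and 2 agree on AE; apply AE→F and equate their F entries. Rows 1 and 3 agree on AE; apply AE→F and equate their F entries. No row becomes fully distinguished — the join is lossy.
Dependency preservation: D → BE; A → EG; AE → F are not contained in any single fragment, but the restricted closure of each left-hand side across the fragments still reaches the right-hand side; the remaining FDs each lie inside some fragment. All dependencies are preserved.

lossy but dependency-preserving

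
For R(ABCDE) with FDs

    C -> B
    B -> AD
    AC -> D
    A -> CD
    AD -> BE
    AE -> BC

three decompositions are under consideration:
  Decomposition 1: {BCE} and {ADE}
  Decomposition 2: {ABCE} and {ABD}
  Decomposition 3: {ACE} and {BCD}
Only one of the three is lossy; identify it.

Decomposition 1

Decomposition 1: common = {E}, closure = {E} → lossy.
Decomposition 2: common = {AB}, closure = {ABCDE} → lossless.
Decomposition 3: common = {C}, closure = {ABCDE} → lossless.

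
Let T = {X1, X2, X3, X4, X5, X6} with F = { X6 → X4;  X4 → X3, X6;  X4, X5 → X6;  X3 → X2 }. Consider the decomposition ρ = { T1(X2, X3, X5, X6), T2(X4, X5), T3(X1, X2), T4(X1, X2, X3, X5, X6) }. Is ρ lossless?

No

Chase test. Columns are X1, X2, X3, X4, X5, X6; row i has aⱼ where attribute j ∈ Ti, else bᵢⱼ.
Initial tableau (one row per fragment):
  row 1: b11 a2 a3 b14 a5 a6
  row 2: b21 b22 b23 a4 a5 b26
  row 3: a1 a2 b33 b34 b35 b36
  row 4: a1 a2 a3 b44 a5 a6
Rows 1 and 4 agree on X6; apply X6→X4 and equate their X4 entries.
No row becomes fully distinguished — the join is lossy.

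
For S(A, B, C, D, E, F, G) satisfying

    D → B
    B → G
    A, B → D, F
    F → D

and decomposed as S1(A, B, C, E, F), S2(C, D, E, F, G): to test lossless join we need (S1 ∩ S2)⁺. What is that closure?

S1 ∩ S2 = {C, E, F}.
F → D applies, adding D
D → B applies, adding B
B → G applies, adding G
Closure: {B, C, D, E, F, G}.

B, C, D, E, F, G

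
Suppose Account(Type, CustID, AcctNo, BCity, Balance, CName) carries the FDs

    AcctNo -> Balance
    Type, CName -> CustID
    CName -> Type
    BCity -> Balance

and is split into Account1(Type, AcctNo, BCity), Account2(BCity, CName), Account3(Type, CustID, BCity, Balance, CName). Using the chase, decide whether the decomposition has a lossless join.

No

Chase test. Columns are Type, CustID, AcctNo, BCity, Balance, CName; row i has aⱼ where attribute j ∈ Accounti, else bᵢⱼ.
Initial tableau (one row per fragment):
  row 1: a1 b12 a3 a4 b15 b16
  row 2: b21 b22 b23 a4 b25 a6
  row 3: a1 a2 b33 a4 a5 a6
Rows 2 and 3 agree on CName; apply CName→Type and equate their Type entries.
Rows 1 and 2 agree on BCity; apply BCity→Balance and equate their Balance entries.
Rows 1 and 3 agree on BCity; apply BCity→Balance and equate their Balance entries.
Rows 2 and 3 agree on Type, CName; apply Type, CName→CustID and equate their CustID entries.
No row becomes fully distinguished — the join is lossy.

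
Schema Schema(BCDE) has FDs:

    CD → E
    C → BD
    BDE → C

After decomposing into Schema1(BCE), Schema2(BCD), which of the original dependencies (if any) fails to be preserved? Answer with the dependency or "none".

Check BDE → C: no single fragment contains all of {BCDE}, and the restricted closure of {BDE} across the fragments never reaches {C}.
CD → E is preserved.
C → BD is preserved.

BDE → C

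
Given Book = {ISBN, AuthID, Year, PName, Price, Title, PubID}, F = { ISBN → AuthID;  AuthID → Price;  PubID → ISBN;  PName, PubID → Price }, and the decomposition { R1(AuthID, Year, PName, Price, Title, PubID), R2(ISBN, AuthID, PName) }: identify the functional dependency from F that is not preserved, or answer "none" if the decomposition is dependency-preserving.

PubID → ISBN

Check PubID → ISBN: no single fragment contains all of {ISBN, PubID}, and the restricted closure of {PubID} across the fragments never reaches {ISBN}.
ISBN → AuthID is preserved.
AuthID → Price is preserved.
PName, PubID → Price is preserved.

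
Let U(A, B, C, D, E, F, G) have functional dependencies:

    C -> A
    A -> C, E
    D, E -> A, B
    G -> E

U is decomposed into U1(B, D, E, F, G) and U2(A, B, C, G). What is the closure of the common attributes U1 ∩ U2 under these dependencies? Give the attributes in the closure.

B, E, G

U1 ∩ U2 = {B, G}.
G → E applies, adding E
Closure: {B, E, G}.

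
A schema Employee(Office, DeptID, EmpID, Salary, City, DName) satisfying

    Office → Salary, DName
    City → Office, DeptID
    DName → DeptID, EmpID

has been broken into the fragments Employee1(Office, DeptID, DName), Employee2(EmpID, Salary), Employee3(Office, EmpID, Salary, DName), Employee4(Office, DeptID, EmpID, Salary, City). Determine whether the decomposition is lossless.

Yes

Chase test. Columns are Office, DeptID, EmpID, Salary, City, DName; row i has aⱼ where attribute j ∈ Employeei, else bᵢⱼ.
Initial tableau (one row per fragment):
  row 1: a1 a2 b13 b14 b15 a6
  row 2: b21 b22 a3 a4 b25 b26
  row 3: a1 b32 a3 a4 b35 a6
  row 4: a1 a2 a3 a4 a5 b46
Rows 1 and 3 agree on Office; apply Office→Salary, DName and equate their Salary, DName entries.
Rows 1 and 4 agree on Office; apply Office→Salary, DName and equate their Salary, DName entries.
Rows 1 and 3 agree on DName; apply DName→DeptID, EmpID and equate their DeptID, EmpID entries.
Row 4 is now all distinguished symbols — the join is lossless.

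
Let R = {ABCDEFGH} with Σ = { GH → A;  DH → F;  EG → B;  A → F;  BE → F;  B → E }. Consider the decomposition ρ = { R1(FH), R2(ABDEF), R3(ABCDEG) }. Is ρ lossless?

No

Chase test. Columns are ABCDEFGH; row i has aⱼ where attribute j ∈ Ri, else bᵢⱼ.
Initial tableau (one row per fragment):
  row 1: b11 b12 b13 b14 b15 a6 b17 a8
  row 2: a1 a2 b23 a4 a5 a6 b27 b28
  row 3: a1 a2 a3 a4 a5 b36 a7 b38
Rows 2 and 3 agree on A; apply A→F and equate their F entries.
No row becomes fully distinguished — the join is lossy.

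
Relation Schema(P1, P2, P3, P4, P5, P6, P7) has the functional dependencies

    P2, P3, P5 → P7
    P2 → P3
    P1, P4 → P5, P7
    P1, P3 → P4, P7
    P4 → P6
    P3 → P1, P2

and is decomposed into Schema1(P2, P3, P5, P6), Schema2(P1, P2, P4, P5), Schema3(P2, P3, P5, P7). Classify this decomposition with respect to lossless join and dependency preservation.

lossless but not dependency-preserving

Lossless test (chase): Rows 1 and 3 agree on P2, P3, P5; apply P2, P3, P5→P7 and equate their P7 entries. Rows 1 and 2 agree on P2; apply P2→P3 and equate their P3 entries. Rows 1 and 2 agree on P3; apply P3→P1, P2 and equate their P1, P2 entries. Rows 1 and 3 agree on P3; apply P3→P1, P2 and equate their P1, P2 entries. Rows 1 and 2 agree on P2, P3, P5; apply P2, P3, P5→P7 and equate their P7 entries. Rows 1 and 2 agree on P1, P3; apply P1, P3→P4, P7 and equate their P4, P7 entries. Rows 1 and 3 agree on P1, P3; apply P1, P3→P4, P7 and equate their P4, P7 entries. Rows 1 and 2 agree on P4; apply P4→P6 and equate their P6 entries. Rows 1 and 3 agree on P4; apply P4→P6 and equate their P6 entries. Row 1 is now all distinguished symbols — the join is lossless.
Dependency preservation: the restricted closure of {P1, P4} across the fragments never reaches {P5, P7}, so P1, P4 → P5, P7 cannot be enforced without a join — not preserved.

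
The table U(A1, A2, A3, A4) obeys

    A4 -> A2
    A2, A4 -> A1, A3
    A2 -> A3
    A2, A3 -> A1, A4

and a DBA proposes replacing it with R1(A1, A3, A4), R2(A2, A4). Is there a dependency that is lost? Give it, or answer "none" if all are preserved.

none

A4 → A2 lies within R2.
A2, A4 → A1, A3: restricted closure across fragments reaches A1, A3.
A2 → A3: restricted closure across fragments reaches A3.
A2, A3 → A1, A4: restricted closure across fragments reaches A1, A4.
Every dependency is enforceable on the fragments, so the decomposition is dependency-preserving.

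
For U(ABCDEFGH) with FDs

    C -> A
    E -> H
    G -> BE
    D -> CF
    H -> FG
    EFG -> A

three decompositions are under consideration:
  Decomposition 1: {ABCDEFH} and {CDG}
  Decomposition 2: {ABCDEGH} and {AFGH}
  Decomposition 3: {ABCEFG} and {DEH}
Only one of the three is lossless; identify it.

Decomposition 1: common = {CD}, closure = {ACDF} → lossy.
Decomposition 2: common = {AGH}, closure = {ABEFGH} → lossless.
Decomposition 3: common = {E}, closure = {ABEFGH} → lossy.

Decomposition 2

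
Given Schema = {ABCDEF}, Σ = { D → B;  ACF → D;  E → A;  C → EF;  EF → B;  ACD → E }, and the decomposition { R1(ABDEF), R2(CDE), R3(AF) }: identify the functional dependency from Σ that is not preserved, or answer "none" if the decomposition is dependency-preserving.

C → EF

Check C → EF: no single fragment contains all of {CEF}, and the restricted closure of {C} across the fragments never reaches {EF}.
D → B is preserved.
ACF → D is preserved.
E → A is preserved.
EF → B is preserved.
ACD → E is preserved.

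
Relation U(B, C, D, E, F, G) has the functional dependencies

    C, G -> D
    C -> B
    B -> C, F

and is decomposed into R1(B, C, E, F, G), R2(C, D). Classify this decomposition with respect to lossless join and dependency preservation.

Lossless test: (C)⁺ = {B, C, F}, which is a superkey of neither fragment — lossy.
Dependency preservation: the restricted closure of {C, G} across the fragments never reaches {D}, so C, G → D cannot be enforced without a join — not preserved.

lossy and not dependency-preserving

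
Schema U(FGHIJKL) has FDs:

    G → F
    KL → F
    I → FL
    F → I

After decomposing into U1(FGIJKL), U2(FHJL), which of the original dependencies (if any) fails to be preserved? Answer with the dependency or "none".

G → F lies within U1.
KL → F lies within U1.
I → FL lies within U1.
F → I lies within U1.
Every dependency is enforceable on the fragments, so the decomposition is dependency-preserving.

none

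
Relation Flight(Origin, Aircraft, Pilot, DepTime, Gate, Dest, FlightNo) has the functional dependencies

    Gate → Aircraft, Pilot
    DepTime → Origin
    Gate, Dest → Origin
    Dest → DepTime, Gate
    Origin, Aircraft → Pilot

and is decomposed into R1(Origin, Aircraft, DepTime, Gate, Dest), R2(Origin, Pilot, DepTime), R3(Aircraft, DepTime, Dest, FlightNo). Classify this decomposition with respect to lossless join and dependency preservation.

Lossless test (chase): Rows 1 and 3 agree on DepTime; apply DepTime→Origin and equate their Origin entries. Rows 1 and 3 agree on Dest; apply Dest→DepTime, Gate and equate their DepTime, Gate entries. Rows 1 and 3 agree on Origin, Aircraft; apply Origin, Aircraft→Pilot and equate their Pilot entries. No row becomes fully distinguished — the join is lossy.
Dependency preservation: the restricted closure of {Gate} across the fragments never reaches {Aircraft, Pilot}, so Gate → Aircraft, Pilot cannot be enforced without a join — not preserved.

lossy and not dependency-preserving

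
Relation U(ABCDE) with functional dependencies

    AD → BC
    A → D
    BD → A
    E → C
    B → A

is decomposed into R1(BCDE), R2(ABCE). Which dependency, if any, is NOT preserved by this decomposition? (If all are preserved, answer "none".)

none

AD → BC: restricted closure across fragments reaches BC.
A → D: restricted closure across fragments reaches D.
BD → A: restricted closure across fragments reaches A.
E → C lies within R1.
B → A lies within R2.
Every dependency is enforceable on the fragments, so the decomposition is dependency-preserving.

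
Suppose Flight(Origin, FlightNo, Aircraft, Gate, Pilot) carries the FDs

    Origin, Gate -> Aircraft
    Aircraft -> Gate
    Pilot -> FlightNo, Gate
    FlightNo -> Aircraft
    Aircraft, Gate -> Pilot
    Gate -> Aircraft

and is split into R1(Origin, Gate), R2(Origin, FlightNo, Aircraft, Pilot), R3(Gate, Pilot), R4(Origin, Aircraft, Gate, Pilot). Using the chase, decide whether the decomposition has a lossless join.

Chase test. Columns are Origin, FlightNo, Aircraft, Gate, Pilot; row i has aⱼ where attribute j ∈ Ri, else bᵢⱼ.
Initial tableau (one row per fragment):
  row 1: a1 b12 b13 a4 b15
  row 2: a1 a2 a3 b24 a5
  row 3: b31 b32 b33 a4 a5
  row 4: a1 b42 a3 a4 a5
Rows 1 and 4 agree on Origin, Gate; apply Origin, Gate→Aircraft and equate their Aircraft entries.
Rows 1 and 2 agree on Aircraft; apply Aircraft→Gate and equate their Gate entries.
Rows 2 and 3 agree on Pilot; apply Pilot→FlightNo, Gate and equate their FlightNo, Gate entries.
Rows 2 and 4 agree on Pilot; apply Pilot→FlightNo, Gate and equate their FlightNo, Gate entries.
Rows 2 and 3 agree on FlightNo; apply FlightNo→Aircraft and equate their Aircraft entries.
Rows 1 and 2 agree on Aircraft, Gate; apply Aircraft, Gate→Pilot and equate their Pilot entries.
Rows 1 and 2 agree on Pilot; apply Pilot→FlightNo, Gate and equate their FlightNo, Gate entries.
Row 1 is now all distinguished symbols — the join is lossless.

Yes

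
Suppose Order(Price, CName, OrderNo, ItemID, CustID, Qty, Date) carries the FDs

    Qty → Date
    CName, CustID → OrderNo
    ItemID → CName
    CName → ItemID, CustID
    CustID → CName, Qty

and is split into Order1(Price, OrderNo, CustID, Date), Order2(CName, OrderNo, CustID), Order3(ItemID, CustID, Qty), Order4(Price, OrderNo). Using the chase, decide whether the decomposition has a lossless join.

Chase test. Columns are Price, CName, OrderNo, ItemID, CustID, Qty, Date; row i has aⱼ where attribute j ∈ Orderi, else bᵢⱼ.
Initial tableau (one row per fragment):
  row 1: a1 b12 a3 b14 a5 b16 a7
  row 2: b21 a2 a3 b24 a5 b26 b27
  row 3: b31 b32 b33 a4 a5 a6 b37
  row 4: a1 b42 a3 b44 b45 b46 b47
Rows 1 and 2 agree on CustID; apply CustID→CName, Qty and equate their CName, Qty entries.
Rows 1 and 3 agree on CustID; apply CustID→CName, Qty and equate their CName, Qty entries.
Rows 1 and 2 agree on Qty; apply Qty→Date and equate their Date entries.
Rows 1 and 3 agree on Qty; apply Qty→Date and equate their Date entries.
Rows 1 and 3 agree on CName, CustID; apply CName, CustID→OrderNo and equate their OrderNo entries.
Rows 1 and 2 agree on CName; apply CName→ItemID, CustID and equate their ItemID, CustID entries.
Rows 1 and 3 agree on CName; apply CName→ItemID, CustID and equate their ItemID, CustID entries.
Row 1 is now all distinguished symbols — the join is lossless.

Yes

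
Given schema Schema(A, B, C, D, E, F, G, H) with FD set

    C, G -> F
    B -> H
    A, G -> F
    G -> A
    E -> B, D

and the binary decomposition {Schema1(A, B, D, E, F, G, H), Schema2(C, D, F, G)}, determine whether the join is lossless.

No

Common attributes: Schema1 ∩ Schema2 = {D, F, G}.
Closure of {D, F, G}: G → A applies, adding A. So (D, F, G)⁺ = {A, D, F, G}.
The closure contains neither all of Schema1 = {A, B, D, E, F, G, H} nor all of Schema2 = {C, D, F, G}, so the common attributes are not a superkey of either fragment. The join is lossy.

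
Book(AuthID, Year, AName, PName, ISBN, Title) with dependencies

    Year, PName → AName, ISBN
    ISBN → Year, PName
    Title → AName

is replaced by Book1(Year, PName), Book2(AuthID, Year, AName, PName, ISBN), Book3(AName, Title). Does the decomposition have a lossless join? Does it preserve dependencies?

lossy but dependency-preserving

Lossless test (chase): Rows 1 and 2 agree on Year, PName; apply Year, PName→AName, ISBN and equate their AName, ISBN entries. No row becomes fully distinguished — the join is lossy.
Dependency preservation: every FD's attributes lie within a single fragment, so each can be enforced locally — preserved.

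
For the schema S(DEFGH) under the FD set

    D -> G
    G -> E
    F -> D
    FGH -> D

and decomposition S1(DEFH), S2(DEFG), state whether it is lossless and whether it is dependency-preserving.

Lossless test: (DEF)⁺ = {DEFG}, which contains all of one fragment — lossless.
Dependency preservation: FGH → D is not contained in any single fragment, but the restricted closure of its left-hand side across the fragments still reaches the right-hand side; the remaining FDs each lie inside some fragment. All dependencies are preserved.

lossless and dependency-preserving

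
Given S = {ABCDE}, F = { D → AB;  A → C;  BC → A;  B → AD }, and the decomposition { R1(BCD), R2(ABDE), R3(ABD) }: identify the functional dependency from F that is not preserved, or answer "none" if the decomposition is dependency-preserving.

Check A → C: no single fragment contains all of {AC}, and the restricted closure of {A} across the fragments never reaches {C}.
D → AB is preserved.
BC → A is preserved.
B → AD is preserved.

A → C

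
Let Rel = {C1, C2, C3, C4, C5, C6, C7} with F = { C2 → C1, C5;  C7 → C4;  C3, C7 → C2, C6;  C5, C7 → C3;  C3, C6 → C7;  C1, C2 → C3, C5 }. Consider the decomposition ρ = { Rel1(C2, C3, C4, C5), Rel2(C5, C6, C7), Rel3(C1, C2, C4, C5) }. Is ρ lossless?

Chase test. Columns are C1, C2, C3, C4, C5, C6, C7; row i has aⱼ where attribute j ∈ Reli, else bᵢⱼ.
Initial tableau (one row per fragment):
  row 1: b11 a2 a3 a4 a5 b16 b17
  row 2: b21 b22 b23 b24 a5 a6 a7
  row 3: a1 a2 b33 a4 a5 b36 b37
Rows 1 and 3 agree on C2; apply C2→C1, C5 and equate their C1, C5 entries.
Rows 1 and 3 agree on C1, C2; apply C1, C2→C3, C5 and equate their C3, C5 entries.
No row becomes fully distinguished — the join is lossy.

No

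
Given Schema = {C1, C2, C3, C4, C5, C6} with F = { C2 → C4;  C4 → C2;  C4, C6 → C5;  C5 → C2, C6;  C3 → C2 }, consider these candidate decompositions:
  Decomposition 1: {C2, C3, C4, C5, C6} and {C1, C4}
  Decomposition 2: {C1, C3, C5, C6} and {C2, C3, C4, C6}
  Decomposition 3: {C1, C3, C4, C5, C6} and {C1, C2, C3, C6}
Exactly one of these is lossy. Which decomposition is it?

Decomposition 1: common = {C4}, closure = {C2, C4} → lossy.
Decomposition 2: common = {C3, C6}, closure = {C2, C3, C4, C5, C6} → lossless.
Decomposition 3: common = {C1, C3, C6}, closure = {C1, C2, C3, C4, C5, C6} → lossless.

Decomposition 1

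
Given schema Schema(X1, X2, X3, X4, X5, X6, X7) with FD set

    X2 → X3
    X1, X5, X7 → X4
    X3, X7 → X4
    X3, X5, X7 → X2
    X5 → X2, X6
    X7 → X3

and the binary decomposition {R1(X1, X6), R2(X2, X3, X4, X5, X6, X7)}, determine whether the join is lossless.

No

Common attributes: R1 ∩ R2 = {X6}.
No dependency enlarges {X6}, so (X6)⁺ = {X6}.
The closure contains neither all of R1 = {X1, X6} nor all of R2 = {X2, X3, X4, X5, X6, X7}, so the common attributes are not a superkey of either fragment. The join is lossy.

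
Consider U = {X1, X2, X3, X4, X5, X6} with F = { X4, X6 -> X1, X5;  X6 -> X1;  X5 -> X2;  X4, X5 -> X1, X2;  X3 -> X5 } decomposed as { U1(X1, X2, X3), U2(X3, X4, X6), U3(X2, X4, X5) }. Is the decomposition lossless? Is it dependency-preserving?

Lossless test (chase): Rows 1 and 2 agree on X3; apply X3→X5 and equate their X5 entries. Rows 1 and 2 agree on X5; apply X5→X2 and equate their X2 entries. No row becomes fully distinguished — the join is lossy.
Dependency preservation: the restricted closure of {X4, X6} across the fragments never reaches {X1, X5}, so X4, X6 → X1, X5 cannot be enforced without a join — not preserved.

lossy and not dependency-preserving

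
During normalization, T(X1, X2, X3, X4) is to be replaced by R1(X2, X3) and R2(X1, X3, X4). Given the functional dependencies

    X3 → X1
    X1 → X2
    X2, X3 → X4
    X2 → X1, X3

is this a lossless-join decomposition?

Common attributes: R1 ∩ R2 = {X3}.
Closure of {X3}: X3 → X1 applies, adding X1; X1 → X2 applies, adding X2; X2, X3 → X4 applies, adding X4. So (X3)⁺ = {X1, X2, X3, X4}.
This closure contains every attribute of R1, so R1 ∩ R2 → R1. The join is lossless.

Yes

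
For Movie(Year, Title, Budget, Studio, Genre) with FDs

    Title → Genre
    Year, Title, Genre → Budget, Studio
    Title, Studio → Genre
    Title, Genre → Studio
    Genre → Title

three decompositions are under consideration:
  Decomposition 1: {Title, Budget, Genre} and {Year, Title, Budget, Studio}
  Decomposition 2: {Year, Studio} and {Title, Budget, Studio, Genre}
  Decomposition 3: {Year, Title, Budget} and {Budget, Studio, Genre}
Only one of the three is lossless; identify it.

Decomposition 1

Decomposition 1: common = {Title, Budget}, closure = {Title, Budget, Studio, Genre} → lossless.
Decomposition 2: common = {Studio}, closure = {Studio} → lossy.
Decomposition 3: common = {Budget}, closure = {Budget} → lossy.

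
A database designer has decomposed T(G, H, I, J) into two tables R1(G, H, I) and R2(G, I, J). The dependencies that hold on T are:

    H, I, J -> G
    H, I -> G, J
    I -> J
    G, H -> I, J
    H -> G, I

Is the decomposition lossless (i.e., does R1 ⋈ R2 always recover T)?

Common attributes: R1 ∩ R2 = {G, I}.
Closure of {G, I}: I → J applies, adding J. So (G, I)⁺ = {G, I, J}.
This closure contains every attribute of R2, so R1 ∩ R2 → R2. The join is lossless.

Yes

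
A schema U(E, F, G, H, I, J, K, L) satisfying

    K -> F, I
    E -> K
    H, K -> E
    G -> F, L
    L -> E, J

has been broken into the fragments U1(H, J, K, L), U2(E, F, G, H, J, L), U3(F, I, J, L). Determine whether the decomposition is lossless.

Yes

Chase test. Columns are E, F, G, H, I, J, K, L; row i has aⱼ where attribute j ∈ Ui, else bᵢⱼ.
Initial tableau (one row per fragment):
  row 1: b11 b12 b13 a4 b15 a6 a7 a8
  row 2: a1 a2 a3 a4 b25 a6 b27 a8
  row 3: b31 a2 b33 b34 a5 a6 b37 a8
Rows 1 and 2 agree on L; apply L→E, J and equate their E, J entries.
Rows 1 and 3 agree on L; apply L→E, J and equate their E, J entries.
Rows 1 and 2 agree on E; apply E→K and equate their K entries.
Rows 1 and 3 agree on E; apply E→K and equate their K entries.
Rows 1 and 2 agree on K; apply K→F, I and equate their F, I entries.
Rows 1 and 3 agree on K; apply K→F, I and equate their F, I entries.
Row 2 is now all distinguished symbols — the join is lossless.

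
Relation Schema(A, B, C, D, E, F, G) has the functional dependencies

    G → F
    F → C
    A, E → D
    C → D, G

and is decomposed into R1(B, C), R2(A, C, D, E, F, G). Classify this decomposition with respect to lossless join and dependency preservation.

Lossless test: (C)⁺ = {C, D, F, G}, which is a superkey of neither fragment — lossy.
Dependency preservation: every FD's attributes lie within a single fragment, so each can be enforced locally — preserved.

lossy but dependency-preserving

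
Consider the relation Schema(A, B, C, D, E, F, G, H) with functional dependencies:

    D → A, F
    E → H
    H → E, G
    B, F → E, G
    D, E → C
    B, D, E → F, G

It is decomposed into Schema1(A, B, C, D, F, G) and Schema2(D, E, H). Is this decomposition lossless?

No

Common attributes: Schema1 ∩ Schema2 = {D}.
Closure of {D}: D → A, F applies, adding A, F. So (D)⁺ = {A, D, F}.
The closure contains neither all of Schema1 = {A, B, C, D, F, G} nor all of Schema2 = {D, E, H}, so the common attributes are not a superkey of either fragment. The join is lossy.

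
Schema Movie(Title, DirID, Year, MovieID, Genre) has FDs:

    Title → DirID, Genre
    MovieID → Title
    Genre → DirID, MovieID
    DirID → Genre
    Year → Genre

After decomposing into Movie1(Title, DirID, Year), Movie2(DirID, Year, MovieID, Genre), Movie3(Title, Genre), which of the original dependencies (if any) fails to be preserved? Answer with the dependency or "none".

none

Title → DirID, Genre: restricted closure across fragments reaches DirID, Genre.
MovieID → Title: restricted closure across fragments reaches Title.
Genre → DirID, MovieID lies within Movie2.
DirID → Genre lies within Movie2.
Year → Genre lies within Movie2.
Every dependency is enforceable on the fragments, so the decomposition is dependency-preserving.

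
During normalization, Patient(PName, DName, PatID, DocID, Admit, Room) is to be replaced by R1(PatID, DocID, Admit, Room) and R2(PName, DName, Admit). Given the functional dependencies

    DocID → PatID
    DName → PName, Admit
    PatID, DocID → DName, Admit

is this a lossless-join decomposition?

Common attributes: R1 ∩ R2 = {Admit}.
No dependency enlarges {Admit}, so (Admit)⁺ = {Admit}.
The closure contains neither all of R1 = {PatID, DocID, Admit, Room} nor all of R2 = {PName, DName, Admit}, so the common attributes are not a superkey of either fragment. The join is lossy.

No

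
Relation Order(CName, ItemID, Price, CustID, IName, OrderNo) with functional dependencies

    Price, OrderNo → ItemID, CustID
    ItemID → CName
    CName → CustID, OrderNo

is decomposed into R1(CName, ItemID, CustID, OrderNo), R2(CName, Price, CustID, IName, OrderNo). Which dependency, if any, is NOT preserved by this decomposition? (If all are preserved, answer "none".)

Price, OrderNo → ItemID, CustID

Check Price, OrderNo → ItemID, CustID: no single fragment contains all of {ItemID, Price, CustID, OrderNo}, and the restricted closure of {Price, OrderNo} across the fragments never reaches {ItemID, CustID}.
ItemID → CName is preserved.
CName → CustID, OrderNo is preserved.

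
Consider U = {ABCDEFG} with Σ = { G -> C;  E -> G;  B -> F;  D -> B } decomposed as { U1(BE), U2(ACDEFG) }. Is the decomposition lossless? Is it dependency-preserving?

Lossless test: (E)⁺ = {CEG}, which is a superkey of neither fragment — lossy.
Dependency preservation: the restricted closure of {B} across the fragments never reaches {F}, so B → F cannot be enforced without a join — not preserved.

lossy and not dependency-preserving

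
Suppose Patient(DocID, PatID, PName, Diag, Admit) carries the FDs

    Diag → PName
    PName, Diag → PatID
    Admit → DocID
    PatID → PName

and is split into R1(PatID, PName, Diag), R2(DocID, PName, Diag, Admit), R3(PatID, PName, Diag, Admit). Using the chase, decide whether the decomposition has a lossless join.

Yes

Chase test. Columns are DocID, PatID, PName, Diag, Admit; row i has aⱼ where attribute j ∈ Ri, else bᵢⱼ.
Initial tableau (one row per fragment):
  row 1: b11 a2 a3 a4 b15
  row 2: a1 b22 a3 a4 a5
  row 3: b31 a2 a3 a4 a5
Rows 1 and 2 agree on PName, Diag; apply PName, Diag→PatID and equate their PatID entries.
Rows 2 and 3 agree on Admit; apply Admit→DocID and equate their DocID entries.
Row 2 is now all distinguished symbols — the join is lossless.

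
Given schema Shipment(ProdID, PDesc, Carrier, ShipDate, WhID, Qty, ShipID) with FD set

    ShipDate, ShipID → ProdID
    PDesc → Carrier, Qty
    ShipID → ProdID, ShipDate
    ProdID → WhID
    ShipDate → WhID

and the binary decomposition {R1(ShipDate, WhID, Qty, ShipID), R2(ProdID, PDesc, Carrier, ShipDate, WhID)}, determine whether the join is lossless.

No

Common attributes: R1 ∩ R2 = {ShipDate, WhID}.
No dependency enlarges {ShipDate, WhID}, so (ShipDate, WhID)⁺ = {ShipDate, WhID}.
The closure contains neither all of R1 = {ShipDate, WhID, Qty, ShipID} nor all of R2 = {ProdID, PDesc, Carrier, ShipDate, WhID}, so the common attributes are not a superkey of either fragment. The join is lossy.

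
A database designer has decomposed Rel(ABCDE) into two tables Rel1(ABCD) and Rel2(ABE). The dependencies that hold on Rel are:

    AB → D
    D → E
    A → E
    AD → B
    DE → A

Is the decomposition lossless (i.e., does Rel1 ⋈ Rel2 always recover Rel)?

Common attributes: Rel1 ∩ Rel2 = {AB}.
Closure of {AB}: AB → D applies, adding D; D → E applies, adding E. So (AB)⁺ = {ABDE}.
This closure contains every attribute of Rel2, so Rel1 ∩ Rel2 → Rel2. The join is lossless.

Yes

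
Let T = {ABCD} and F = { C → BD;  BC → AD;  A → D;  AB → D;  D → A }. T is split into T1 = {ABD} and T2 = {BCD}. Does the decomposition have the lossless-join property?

Common attributes: T1 ∩ T2 = {BD}.
Closure of {BD}: D → A applies, adding A. So (BD)⁺ = {ABD}.
This closure contains every attribute of T1, so T1 ∩ T2 → T1. The join is lossless.

Yes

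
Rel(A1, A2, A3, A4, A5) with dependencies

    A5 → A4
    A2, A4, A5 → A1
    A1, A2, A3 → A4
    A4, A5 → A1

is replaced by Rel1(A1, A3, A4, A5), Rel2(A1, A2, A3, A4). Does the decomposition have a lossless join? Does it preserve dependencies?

Lossless test: (A1, A3, A4)⁺ = {A1, A3, A4}, which is a superkey of neither fragment — lossy.
Dependency preservation: A2, A4, A5 → A1 is not contained in any single fragment, but the restricted closure of its left-hand side across the fragments still reaches the right-hand side; the remaining FDs each lie inside some fragment. All dependencies are preserved.

lossy but dependency-preserving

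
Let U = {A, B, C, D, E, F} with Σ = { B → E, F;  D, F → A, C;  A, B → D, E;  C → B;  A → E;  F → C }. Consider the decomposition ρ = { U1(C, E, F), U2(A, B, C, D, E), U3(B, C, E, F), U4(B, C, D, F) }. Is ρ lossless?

Yes

Chase test. Columns are A, B, C, D, E, F; row i has aⱼ where attribute j ∈ Ui, else bᵢⱼ.
Initial tableau (one row per fragment):
  row 1: b11 b12 a3 b14 a5 a6
  row 2: a1 a2 a3 a4 a5 b26
  row 3: b31 a2 a3 b34 a5 a6
  row 4: b41 a2 a3 a4 b45 a6
Rows 2 and 3 agree on B; apply B→E, F and equate their E, F entries.
Rows 2 and 4 agree on B; apply B→E, F and equate their E, F entries.
Rows 2 and 4 agree on D, F; apply D, F→A, C and equate their A, C entries.
Rows 1 and 2 agree on C; apply C→B and equate their B entries.
Row 2 is now all distinguished symbols — the join is lossless.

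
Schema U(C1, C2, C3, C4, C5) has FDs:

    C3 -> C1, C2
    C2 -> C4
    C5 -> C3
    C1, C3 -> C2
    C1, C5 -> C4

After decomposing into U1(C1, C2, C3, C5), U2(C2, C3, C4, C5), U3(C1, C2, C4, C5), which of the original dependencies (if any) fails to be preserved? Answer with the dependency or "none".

none

C3 → C1, C2 lies within U1.
C2 → C4 lies within U2.
C5 → C3 lies within U1.
C1, C3 → C2 lies within U1.
C1, C5 → C4 lies within U3.
Every dependency is enforceable on the fragments, so the decomposition is dependency-preserving.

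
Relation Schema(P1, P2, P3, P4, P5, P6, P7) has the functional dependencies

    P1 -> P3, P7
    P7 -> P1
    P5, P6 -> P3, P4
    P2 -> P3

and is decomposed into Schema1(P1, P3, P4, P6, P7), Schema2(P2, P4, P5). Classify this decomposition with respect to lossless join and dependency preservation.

Lossless test: (P4)⁺ = {P4}, which is a superkey of neither fragment — lossy.
Dependency preservation: the restricted closure of {P5, P6} across the fragments never reaches {P3, P4}, so P5, P6 → P3, P4 cannot be enforced without a join — not preserved.

lossy and not dependency-preserving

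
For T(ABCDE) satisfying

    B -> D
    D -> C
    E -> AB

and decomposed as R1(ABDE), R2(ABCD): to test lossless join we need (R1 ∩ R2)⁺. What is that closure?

R1 ∩ R2 = {ABD}.
D → C applies, adding C
Closure: {ABCD}.

ABCD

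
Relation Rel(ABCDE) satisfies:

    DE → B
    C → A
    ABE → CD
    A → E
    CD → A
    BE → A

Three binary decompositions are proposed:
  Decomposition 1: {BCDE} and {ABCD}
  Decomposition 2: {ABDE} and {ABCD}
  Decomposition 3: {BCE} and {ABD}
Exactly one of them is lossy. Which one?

Decomposition 3

Decomposition 1: common = {BCD}, closure = {ABCDE} → lossless.
Decomposition 2: common = {ABD}, closure = {ABCDE} → lossless.
Decomposition 3: common = {B}, closure = {B} → lossy.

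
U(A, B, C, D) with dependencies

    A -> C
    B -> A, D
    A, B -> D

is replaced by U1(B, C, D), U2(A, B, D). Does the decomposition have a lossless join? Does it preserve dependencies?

lossless but not dependency-preserving

Lossless test: (B, D)⁺ = {A, B, C, D}, which contains all of one fragment — lossless.
Dependency preservation: the restricted closure of {A} across the fragments never reaches {C}, so A → C cannot be enforced without a join — not preserved.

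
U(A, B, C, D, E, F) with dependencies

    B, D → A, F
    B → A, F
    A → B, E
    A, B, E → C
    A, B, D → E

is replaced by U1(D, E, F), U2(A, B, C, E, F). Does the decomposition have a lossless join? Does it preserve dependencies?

Lossless test: (E, F)⁺ = {E, F}, which is a superkey of neither fragment — lossy.
Dependency preservation: B, D → A, F; A, B, D → E are not contained in any single fragment, but the restricted closure of each left-hand side across the fragments still reaches the right-hand side; the remaining FDs each lie inside some fragment. All dependencies are preserved.

lossy but dependency-preserving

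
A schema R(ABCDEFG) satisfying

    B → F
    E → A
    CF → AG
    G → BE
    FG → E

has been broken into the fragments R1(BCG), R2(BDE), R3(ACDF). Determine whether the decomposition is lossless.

Chase test. Columns are ABCDEFG; row i has aⱼ where attribute j ∈ Ri, else bᵢⱼ.
Initial tableau (one row per fragment):
  row 1: b11 a2 a3 b14 b15 b16 a7
  row 2: b21 a2 b23 a4 a5 b26 b27
  row 3: a1 b32 a3 a4 b35 a6 b37
Rows 1 and 2 agree on B; apply B→F and equate their F entries.
No row becomes fully distinguished — the join is lossy.

No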